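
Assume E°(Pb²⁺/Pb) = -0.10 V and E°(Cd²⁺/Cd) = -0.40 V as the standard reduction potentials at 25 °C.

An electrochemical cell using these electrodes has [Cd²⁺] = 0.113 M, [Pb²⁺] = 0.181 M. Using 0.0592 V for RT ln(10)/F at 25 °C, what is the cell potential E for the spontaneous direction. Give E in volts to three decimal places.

Pb²⁺/Pb is the cathode (higher E°), Cd²⁺/Cd the anode: E°cell = -0.10 − (-0.40) = +0.30 V, n = 2.
Overall: Pb²⁺(aq) + Cd(s) → Pb(s) + Cd²⁺(aq)
Q = [Cd²⁺] / ([Pb²⁺]); log Q = -0.205.
E = E° − (0.0592/n) log Q = +0.30 − (0.0592/2)(-0.205) = +0.306 V.

+0.306 V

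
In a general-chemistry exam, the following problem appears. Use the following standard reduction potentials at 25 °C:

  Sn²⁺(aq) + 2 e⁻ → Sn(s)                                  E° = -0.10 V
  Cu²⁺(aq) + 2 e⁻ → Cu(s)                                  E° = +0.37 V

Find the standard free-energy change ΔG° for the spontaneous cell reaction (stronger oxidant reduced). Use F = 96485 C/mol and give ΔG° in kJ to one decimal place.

Cu²⁺/Cu (E° = +0.37 V) is the cathode; Sn²⁺/Sn (E° = -0.10 V) is the anode, so E°cell = +0.47 V.
Balancing electrons gives n = 2 (lcm of 2 and 2).
ΔG° = −nFE° = −(2)(96485)(+0.47) = -90,696 J = -90.7 kJ.

-90.7 kJ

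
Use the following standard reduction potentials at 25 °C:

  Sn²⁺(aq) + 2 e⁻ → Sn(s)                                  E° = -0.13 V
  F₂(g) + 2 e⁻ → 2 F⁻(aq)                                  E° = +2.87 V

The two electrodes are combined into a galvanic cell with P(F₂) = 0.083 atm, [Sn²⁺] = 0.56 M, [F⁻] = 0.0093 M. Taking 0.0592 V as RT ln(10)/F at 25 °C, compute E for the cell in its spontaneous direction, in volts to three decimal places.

F₂/F⁻ is the cathode (higher E°), Sn²⁺/Sn the anode: E°cell = +2.87 − (-0.13) = +3.00 V, n = 2.
Overall: F₂(g) + Sn(s) → 2 F⁻(aq) + Sn²⁺(aq)
Q = [F⁻]^2·[Sn²⁺] / (P(F₂)); log Q = -3.234.
E = E° − (0.0592/n) log Q = +3.00 − (0.0592/2)(-3.234) = +3.096 V.

+3.096 V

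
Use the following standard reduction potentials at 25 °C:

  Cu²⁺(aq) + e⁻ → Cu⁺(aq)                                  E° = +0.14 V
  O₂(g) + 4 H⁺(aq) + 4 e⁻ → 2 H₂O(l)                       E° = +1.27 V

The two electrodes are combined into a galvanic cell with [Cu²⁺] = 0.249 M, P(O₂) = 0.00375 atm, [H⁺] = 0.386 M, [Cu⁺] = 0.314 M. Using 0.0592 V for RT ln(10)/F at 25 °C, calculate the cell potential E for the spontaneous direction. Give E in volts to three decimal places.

O₂/H₂O is the cathode (higher E°), Cu²⁺/Cu⁺ the anode: E°cell = +1.27 − (+0.14) = +1.13 V, n = 4.
Overall: O₂(g) + 4 H⁺(aq) + 4 Cu⁺(aq) → 2 H₂O(l) + 4 Cu²⁺(aq)
Q = [Cu²⁺]^4 / (P(O₂)·[H⁺]^4·[Cu⁺]^4); log Q = 3.677.
E = E° − (0.0592/n) log Q = +1.13 − (0.0592/4)(3.677) = +1.076 V.

+1.076 V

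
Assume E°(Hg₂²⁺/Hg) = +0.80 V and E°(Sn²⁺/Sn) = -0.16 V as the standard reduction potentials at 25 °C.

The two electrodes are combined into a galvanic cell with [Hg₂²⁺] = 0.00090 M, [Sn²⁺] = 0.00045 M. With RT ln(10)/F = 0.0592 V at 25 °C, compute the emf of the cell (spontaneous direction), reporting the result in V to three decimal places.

Hg₂²⁺/Hg is the cathode (higher E°), Sn²⁺/Sn the anode: E°cell = +0.80 − (-0.16) = +0.96 V, n = 2.
Overall: Hg₂²⁺(aq) + Sn(s) → 2 Hg(l) + Sn²⁺(aq)
Q = [Sn²⁺] / ([Hg₂²⁺]); log Q = -0.301.
E = E° − (0.0592/n) log Q = +0.96 − (0.0592/2)(-0.301) = +0.969 V.

+0.969 V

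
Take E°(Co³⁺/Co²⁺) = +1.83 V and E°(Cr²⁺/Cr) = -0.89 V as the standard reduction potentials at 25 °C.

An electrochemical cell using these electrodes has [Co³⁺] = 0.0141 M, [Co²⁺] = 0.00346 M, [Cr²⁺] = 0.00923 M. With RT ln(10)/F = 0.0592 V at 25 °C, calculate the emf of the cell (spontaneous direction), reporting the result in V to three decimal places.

+2.816 V

Co³⁺/Co²⁺ is the cathode (higher E°), Cr²⁺/Cr the anode: E°cell = +1.83 − (-0.89) = +2.72 V, n = 2.
Overall: 2 Co³⁺(aq) + Cr(s) → 2 Co²⁺(aq) + Cr²⁺(aq)
Q = [Co²⁺]^2·[Cr²⁺] / ([Co³⁺]^2); log Q = -3.255.
E = E° − (0.0592/n) log Q = +2.72 − (0.0592/2)(-3.255) = +2.816 V.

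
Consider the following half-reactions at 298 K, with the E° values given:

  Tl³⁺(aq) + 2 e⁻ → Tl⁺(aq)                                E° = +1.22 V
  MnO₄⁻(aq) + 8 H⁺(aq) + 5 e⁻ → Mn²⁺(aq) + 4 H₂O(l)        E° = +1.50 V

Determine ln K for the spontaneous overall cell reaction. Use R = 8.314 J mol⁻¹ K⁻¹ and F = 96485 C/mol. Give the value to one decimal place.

Cathode: MnO₄⁻/Mn²⁺; anode: Tl³⁺/Tl⁺. E°cell = (+1.50) − (+1.22) = +0.28 V, with n = 10.
ΔG° = −nFE° = −RT ln K, so ln K = nFE°/(RT) = (10)(96485)(+0.28) / ((8.314)(298)) = 109.041.

109.0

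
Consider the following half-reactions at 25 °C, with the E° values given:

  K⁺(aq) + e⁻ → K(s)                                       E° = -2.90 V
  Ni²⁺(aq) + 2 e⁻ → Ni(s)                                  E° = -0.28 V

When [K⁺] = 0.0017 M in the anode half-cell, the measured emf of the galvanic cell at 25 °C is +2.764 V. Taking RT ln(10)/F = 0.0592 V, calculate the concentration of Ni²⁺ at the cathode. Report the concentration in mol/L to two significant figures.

Ni²⁺/Ni is the cathode, K⁺/K the anode: E°cell = +2.62 V, n = 2.
Overall reaction: Ni²⁺(aq) + 2 K(s) → Ni(s) + 2 K⁺(aq); Q = [K⁺]^2/[Ni²⁺]^1.
From E = E° − (0.0592/n) log Q: log Q = (E° − E)·n/0.0592 = (+2.62 − (+2.764))·2/0.0592 = -4.8649.
So 1·log[Ni²⁺] = 2·log(0.0017) − log Q = -5.5391 − (-4.8649) = -0.6742; [Ni²⁺] = 10^(-0.6742) ≈ 0.21 M.

0.21 M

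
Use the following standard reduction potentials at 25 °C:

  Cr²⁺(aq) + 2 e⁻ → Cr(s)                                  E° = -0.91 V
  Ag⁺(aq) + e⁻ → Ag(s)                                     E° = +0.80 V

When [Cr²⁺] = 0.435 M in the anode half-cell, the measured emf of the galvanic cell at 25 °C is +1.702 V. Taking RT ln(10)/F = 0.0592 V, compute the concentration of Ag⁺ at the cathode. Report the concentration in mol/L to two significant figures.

0.48 M

Ag⁺/Ag is the cathode, Cr²⁺/Cr the anode: E°cell = +1.71 V, n = 2.
Overall reaction: 2 Ag⁺(aq) + Cr(s) → 2 Ag(s) + Cr²⁺(aq); Q = [Cr²⁺]^1/[Ag⁺]^2.
From E = E° − (0.0592/n) log Q: log Q = (E° − E)·n/0.0592 = (+1.71 − (+1.702))·2/0.0592 = 0.2703.
So 2·log[Ag⁺] = 1·log(0.435) − log Q = -0.3615 − (0.2703) = -0.6318; log[Ag⁺] = -0.6318 / 2 = -0.3159; [Ag⁺] = 10^(-0.3159) ≈ 0.48 M.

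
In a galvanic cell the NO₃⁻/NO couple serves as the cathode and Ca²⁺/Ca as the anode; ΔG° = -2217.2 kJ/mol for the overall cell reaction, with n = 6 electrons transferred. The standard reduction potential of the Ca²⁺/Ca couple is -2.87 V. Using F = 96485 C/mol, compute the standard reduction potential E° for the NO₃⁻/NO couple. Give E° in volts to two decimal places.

+0.96 V

E°cell = −ΔG°/(nF) = −(-2217.2×10³)/((6)(96485)) = +3.830 V.
Since NO₃⁻/NO is the cathode and Ca²⁺/Ca the anode, E°cell = E°(NO₃⁻/NO) − E°(Ca²⁺/Ca).
So E°(NO₃⁻/NO) = E°cell + E°(Ca²⁺/Ca) = +3.830 + (-2.87) = +0.96 V.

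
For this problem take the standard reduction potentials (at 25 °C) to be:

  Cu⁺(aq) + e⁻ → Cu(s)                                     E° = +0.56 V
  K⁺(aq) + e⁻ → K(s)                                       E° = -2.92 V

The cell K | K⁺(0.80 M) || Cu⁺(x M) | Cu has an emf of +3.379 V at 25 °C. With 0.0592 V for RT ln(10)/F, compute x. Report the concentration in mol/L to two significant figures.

Cu⁺/Cu is the cathode, K⁺/K the anode: E°cell = +3.48 V, n = 1.
Overall reaction: Cu⁺(aq) + K(s) → Cu(s) + K⁺(aq); Q = [K⁺]^1/[Cu⁺]^1.
From E = E° − (0.0592/n) log Q: log Q = (E° − E)·n/0.0592 = (+3.48 − (+3.379))·1/0.0592 = 1.7061.
So 1·log[Cu⁺] = 1·log(0.8) − log Q = -0.0969 − (1.7061) = -1.8030; [Cu⁺] = 10^(-1.8030) ≈ 0.016 M.

0.016 M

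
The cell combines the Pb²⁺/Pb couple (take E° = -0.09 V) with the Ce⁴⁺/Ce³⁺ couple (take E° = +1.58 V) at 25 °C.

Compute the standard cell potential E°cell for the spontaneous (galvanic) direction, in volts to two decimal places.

+1.67 V

The Ce⁴⁺/Ce³⁺ couple has the higher reduction potential, so it is the cathode; Pb²⁺/Pb is oxidised at the anode.
E°cell = E°(cathode) − E°(anode) = (+1.58) − (-0.09) = +1.67 V.
Since E°cell > 0, the reaction is spontaneous under standard conditions.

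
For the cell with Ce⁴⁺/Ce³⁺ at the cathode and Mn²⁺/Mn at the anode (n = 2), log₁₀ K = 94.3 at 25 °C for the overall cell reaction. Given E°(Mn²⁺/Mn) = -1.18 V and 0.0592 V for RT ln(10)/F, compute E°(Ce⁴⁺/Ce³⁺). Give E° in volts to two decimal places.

+1.61 V

E°cell = (0.0592/n)·log K = (0.0592/2)(94.3) = +2.791 V.
Since Ce⁴⁺/Ce³⁺ is the cathode and Mn²⁺/Mn the anode, E°cell = E°(Ce⁴⁺/Ce³⁺) − E°(Mn²⁺/Mn).
So E°(Ce⁴⁺/Ce³⁺) = E°cell + E°(Mn²⁺/Mn) = +2.791 + (-1.18) = +1.61 V.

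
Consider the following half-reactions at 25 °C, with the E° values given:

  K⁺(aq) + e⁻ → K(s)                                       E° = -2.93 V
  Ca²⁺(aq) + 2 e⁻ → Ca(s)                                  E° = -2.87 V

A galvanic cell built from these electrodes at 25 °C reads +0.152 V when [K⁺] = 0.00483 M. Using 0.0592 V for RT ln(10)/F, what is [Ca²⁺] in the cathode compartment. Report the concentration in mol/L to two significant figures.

Ca²⁺/Ca is the cathode, K⁺/K the anode: E°cell = +0.06 V, n = 2.
Overall reaction: Ca²⁺(aq) + 2 K(s) → Ca(s) + 2 K⁺(aq); Q = [K⁺]^2/[Ca²⁺]^1.
From E = E° − (0.0592/n) log Q: log Q = (E° − E)·n/0.0592 = (+0.06 − (+0.152))·2/0.0592 = -3.1081.
So 1·log[Ca²⁺] = 2·log(0.00483) − log Q = -4.6321 − (-3.1081) = -1.5240; [Ca²⁺] = 10^(-1.5240) ≈ 0.030 M.

0.030 M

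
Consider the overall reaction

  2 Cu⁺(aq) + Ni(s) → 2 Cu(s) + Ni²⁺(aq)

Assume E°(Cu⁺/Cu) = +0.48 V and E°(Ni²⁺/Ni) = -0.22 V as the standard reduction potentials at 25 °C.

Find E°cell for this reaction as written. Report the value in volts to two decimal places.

The Cu⁺/Cu couple has the higher reduction potential, so it is the cathode; Ni²⁺/Ni is oxidised at the anode.
E°cell = E°(cathode) − E°(anode) = (+0.48) − (-0.22) = +0.70 V.
Since E°cell > 0, the reaction is spontaneous under standard conditions.

+0.70 V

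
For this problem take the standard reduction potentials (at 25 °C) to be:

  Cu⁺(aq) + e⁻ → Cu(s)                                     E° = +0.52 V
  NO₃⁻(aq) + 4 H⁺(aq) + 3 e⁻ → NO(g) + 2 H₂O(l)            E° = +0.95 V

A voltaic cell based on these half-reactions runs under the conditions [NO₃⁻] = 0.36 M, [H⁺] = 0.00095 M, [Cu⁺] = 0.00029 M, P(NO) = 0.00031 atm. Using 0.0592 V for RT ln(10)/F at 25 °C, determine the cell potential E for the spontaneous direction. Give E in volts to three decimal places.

+0.461 V

NO₃⁻/NO is the cathode (higher E°), Cu⁺/Cu the anode: E°cell = +0.95 − (+0.52) = +0.43 V, n = 3.
Overall: NO₃⁻(aq) + 4 H⁺(aq) + 3 Cu(s) → NO(g) + 2 H₂O(l) + 3 Cu⁺(aq)
Q = P(NO)·[Cu⁺]^3 / ([NO₃⁻]·[H⁺]^4); log Q = -1.589.
E = E° − (0.0592/n) log Q = +0.43 − (0.0592/3)(-1.589) = +0.461 V.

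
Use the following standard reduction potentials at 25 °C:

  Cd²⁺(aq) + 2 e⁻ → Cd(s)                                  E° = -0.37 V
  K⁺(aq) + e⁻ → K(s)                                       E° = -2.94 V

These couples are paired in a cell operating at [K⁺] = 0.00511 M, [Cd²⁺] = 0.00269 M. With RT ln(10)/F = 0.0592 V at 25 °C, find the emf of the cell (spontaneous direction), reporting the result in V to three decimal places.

+2.630 V

Cd²⁺/Cd is the cathode (higher E°), K⁺/K the anode: E°cell = -0.37 − (-2.94) = +2.57 V, n = 2.
Overall: Cd²⁺(aq) + 2 K(s) → Cd(s) + 2 K⁺(aq)
Q = [K⁺]^2 / ([Cd²⁺]); log Q = -2.013.
E = E° − (0.0592/n) log Q = +2.57 − (0.0592/2)(-2.013) = +2.630 V.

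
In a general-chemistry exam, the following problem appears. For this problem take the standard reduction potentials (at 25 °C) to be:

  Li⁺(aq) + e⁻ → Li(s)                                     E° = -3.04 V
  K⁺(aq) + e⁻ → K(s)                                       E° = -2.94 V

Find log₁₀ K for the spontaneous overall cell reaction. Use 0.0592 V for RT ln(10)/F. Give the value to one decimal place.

Cathode: K⁺/K; anode: Li⁺/Li. E°cell = +0.10 V, n = 1.
log K = nE°cell / 0.0592 = (1)(+0.10) / 0.0592 = 1.7.

1.7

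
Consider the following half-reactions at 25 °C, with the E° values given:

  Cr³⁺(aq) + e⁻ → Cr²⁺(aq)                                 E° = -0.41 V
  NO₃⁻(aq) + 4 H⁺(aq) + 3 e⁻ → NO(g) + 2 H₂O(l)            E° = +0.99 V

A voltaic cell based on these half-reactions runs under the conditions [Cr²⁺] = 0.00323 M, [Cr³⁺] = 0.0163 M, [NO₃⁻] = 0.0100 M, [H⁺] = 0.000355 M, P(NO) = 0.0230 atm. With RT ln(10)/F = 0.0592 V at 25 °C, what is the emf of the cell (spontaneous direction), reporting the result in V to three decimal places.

+1.079 V

NO₃⁻/NO is the cathode (higher E°), Cr³⁺/Cr²⁺ the anode: E°cell = +0.99 − (-0.41) = +1.40 V, n = 3.
Overall: NO₃⁻(aq) + 4 H⁺(aq) + 3 Cr²⁺(aq) → NO(g) + 2 H₂O(l) + 3 Cr³⁺(aq)
Q = P(NO)·[Cr³⁺]^3 / ([NO₃⁻]·[H⁺]^4·[Cr²⁺]^3); log Q = 16.270.
E = E° − (0.0592/n) log Q = +1.40 − (0.0592/3)(16.270) = +1.079 V.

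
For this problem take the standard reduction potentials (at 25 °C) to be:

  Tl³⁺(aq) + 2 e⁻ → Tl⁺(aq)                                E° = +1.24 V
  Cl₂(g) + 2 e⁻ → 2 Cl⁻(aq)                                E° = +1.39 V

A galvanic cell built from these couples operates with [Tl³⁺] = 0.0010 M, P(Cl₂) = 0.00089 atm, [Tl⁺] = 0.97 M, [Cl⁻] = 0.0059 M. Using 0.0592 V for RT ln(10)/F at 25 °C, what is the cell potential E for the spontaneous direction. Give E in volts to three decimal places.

Cl₂/Cl⁻ is the cathode (higher E°), Tl³⁺/Tl⁺ the anode: E°cell = +1.39 − (+1.24) = +0.15 V, n = 2.
Overall: Cl₂(g) + Tl⁺(aq) → 2 Cl⁻(aq) + Tl³⁺(aq)
Q = [Cl⁻]^2·[Tl³⁺] / (P(Cl₂)·[Tl⁺]); log Q = -4.394.
E = E° − (0.0592/n) log Q = +0.15 − (0.0592/2)(-4.394) = +0.280 V.

+0.280 V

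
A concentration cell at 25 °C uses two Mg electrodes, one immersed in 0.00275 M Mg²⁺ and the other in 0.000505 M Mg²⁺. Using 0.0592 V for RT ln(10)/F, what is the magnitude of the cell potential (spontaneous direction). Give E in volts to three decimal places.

+0.022 V

For a concentration cell E°cell = 0. The 0.00275 M side is the cathode (reduction is favoured where [Mg²⁺] is higher).
With n = 2, E = −(0.0592/2) log([Mg²⁺]ₐₙ/[Mg²⁺]꜀ₐₜ) = −(0.0592/2) log(0.000505/0.00275) = −(0.0592/2)(-0.736) = +0.022 V.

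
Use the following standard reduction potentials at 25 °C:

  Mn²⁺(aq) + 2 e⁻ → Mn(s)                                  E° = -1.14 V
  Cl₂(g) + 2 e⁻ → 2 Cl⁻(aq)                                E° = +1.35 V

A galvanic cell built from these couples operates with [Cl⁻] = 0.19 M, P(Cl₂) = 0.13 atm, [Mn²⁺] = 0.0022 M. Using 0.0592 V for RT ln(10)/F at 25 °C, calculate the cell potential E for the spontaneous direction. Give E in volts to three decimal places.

+2.585 V

Cl₂/Cl⁻ is the cathode (higher E°), Mn²⁺/Mn the anode: E°cell = +1.35 − (-1.14) = +2.49 V, n = 2.
Overall: Cl₂(g) + Mn(s) → 2 Cl⁻(aq) + Mn²⁺(aq)
Q = [Cl⁻]^2·[Mn²⁺] / (P(Cl₂)); log Q = -3.214.
E = E° − (0.0592/n) log Q = +2.49 − (0.0592/2)(-3.214) = +2.585 V.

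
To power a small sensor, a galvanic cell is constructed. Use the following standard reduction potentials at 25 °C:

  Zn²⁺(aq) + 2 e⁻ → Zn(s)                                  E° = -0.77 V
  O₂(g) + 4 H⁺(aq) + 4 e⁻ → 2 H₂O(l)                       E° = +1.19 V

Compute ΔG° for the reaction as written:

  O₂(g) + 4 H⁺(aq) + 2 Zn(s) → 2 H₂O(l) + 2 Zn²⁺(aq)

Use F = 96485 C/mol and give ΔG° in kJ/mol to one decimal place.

As written, O₂/H₂O is reduced (cathode) and Zn²⁺/Zn is oxidised (anode), so E°cell = (+1.19) − (-0.77) = +1.96 V.
Balancing electrons gives n = 4.
ΔG° = −nFE° = −(4)(96485)(+1.96) = -756,442 J = -756.4 kJ/mol.

-756.4 kJ/mol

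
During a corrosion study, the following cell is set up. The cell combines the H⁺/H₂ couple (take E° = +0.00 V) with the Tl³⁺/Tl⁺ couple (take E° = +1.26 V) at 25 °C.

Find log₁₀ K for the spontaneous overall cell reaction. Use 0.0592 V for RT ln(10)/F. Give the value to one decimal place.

42.6

Cathode: Tl³⁺/Tl⁺; anode: H⁺/H₂. E°cell = +1.26 V, n = 2.
log K = nE°cell / 0.0592 = (2)(+1.26) / 0.0592 = 42.6.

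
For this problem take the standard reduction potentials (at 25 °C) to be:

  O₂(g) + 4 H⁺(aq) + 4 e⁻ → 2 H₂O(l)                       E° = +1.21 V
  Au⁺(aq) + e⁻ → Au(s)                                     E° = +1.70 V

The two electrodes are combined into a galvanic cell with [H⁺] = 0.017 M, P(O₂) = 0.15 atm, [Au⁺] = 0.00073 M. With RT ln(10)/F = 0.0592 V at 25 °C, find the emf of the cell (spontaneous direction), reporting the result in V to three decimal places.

+0.421 V

Au⁺/Au is the cathode (higher E°), O₂/H₂O the anode: E°cell = +1.70 − (+1.21) = +0.49 V, n = 4.
Overall: 4 Au⁺(aq) + 2 H₂O(l) → 4 Au(s) + O₂(g) + 4 H⁺(aq)
Q = P(O₂)·[H⁺]^4 / ([Au⁺]^4); log Q = 4.645.
E = E° − (0.0592/n) log Q = +0.49 − (0.0592/4)(4.645) = +0.421 V.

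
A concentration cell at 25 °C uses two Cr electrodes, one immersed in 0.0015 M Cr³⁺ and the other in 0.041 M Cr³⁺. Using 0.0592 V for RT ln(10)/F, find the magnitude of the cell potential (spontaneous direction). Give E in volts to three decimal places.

+0.028 V

For a concentration cell E°cell = 0. The 0.041 M side is the cathode (reduction is favoured where [Cr³⁺] is higher).
With n = 3, E = −(0.0592/3) log([Cr³⁺]ₐₙ/[Cr³⁺]꜀ₐₜ) = −(0.0592/3) log(0.0015/0.041) = −(0.0592/3)(-1.437) = +0.028 V.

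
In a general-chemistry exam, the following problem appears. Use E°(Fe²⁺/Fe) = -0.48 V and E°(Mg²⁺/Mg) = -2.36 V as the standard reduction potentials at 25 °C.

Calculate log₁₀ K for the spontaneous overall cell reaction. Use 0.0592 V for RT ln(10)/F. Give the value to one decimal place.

63.5

Cathode: Fe²⁺/Fe; anode: Mg²⁺/Mg. E°cell = +1.88 V, n = 2.
log K = nE°cell / 0.0592 = (2)(+1.88) / 0.0592 = 63.5.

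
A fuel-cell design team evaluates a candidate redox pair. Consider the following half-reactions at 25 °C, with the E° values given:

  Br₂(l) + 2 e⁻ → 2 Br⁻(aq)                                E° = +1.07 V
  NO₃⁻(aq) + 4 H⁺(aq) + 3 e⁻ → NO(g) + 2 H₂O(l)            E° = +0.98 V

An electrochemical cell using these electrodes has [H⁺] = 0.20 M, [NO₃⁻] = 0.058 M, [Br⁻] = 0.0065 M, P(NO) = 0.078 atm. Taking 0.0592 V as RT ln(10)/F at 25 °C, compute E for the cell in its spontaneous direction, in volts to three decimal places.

Br₂/Br⁻ is the cathode (higher E°), NO₃⁻/NO the anode: E°cell = +1.07 − (+0.98) = +0.09 V, n = 6.
Overall: 3 Br₂(l) + 2 NO(g) + 4 H₂O(l) → 6 Br⁻(aq) + 2 NO₃⁻(aq) + 8 H⁺(aq)
Q = [Br⁻]^6·[NO₃⁻]^2·[H⁺]^8 / (P(NO)^2); log Q = -18.972.
E = E° − (0.0592/n) log Q = +0.09 − (0.0592/6)(-18.972) = +0.277 V.

+0.277 V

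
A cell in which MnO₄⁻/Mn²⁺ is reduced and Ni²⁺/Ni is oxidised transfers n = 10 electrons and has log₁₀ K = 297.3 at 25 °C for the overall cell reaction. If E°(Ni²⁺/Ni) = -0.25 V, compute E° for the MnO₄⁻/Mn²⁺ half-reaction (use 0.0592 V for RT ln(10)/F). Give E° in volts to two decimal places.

E°cell = (0.0592/n)·log K = (0.0592/10)(297.3) = +1.760 V.
Since MnO₄⁻/Mn²⁺ is the cathode and Ni²⁺/Ni the anode, E°cell = E°(MnO₄⁻/Mn²⁺) − E°(Ni²⁺/Ni).
So E°(MnO₄⁻/Mn²⁺) = E°cell + E°(Ni²⁺/Ni) = +1.760 + (-0.25) = +1.51 V.

+1.51 V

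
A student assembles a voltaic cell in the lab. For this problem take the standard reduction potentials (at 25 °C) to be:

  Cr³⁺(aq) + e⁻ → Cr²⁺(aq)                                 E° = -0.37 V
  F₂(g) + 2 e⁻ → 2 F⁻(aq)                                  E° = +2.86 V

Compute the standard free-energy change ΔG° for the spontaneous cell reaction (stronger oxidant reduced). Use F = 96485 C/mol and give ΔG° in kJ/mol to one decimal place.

F₂/F⁻ (E° = +2.86 V) is the cathode; Cr³⁺/Cr²⁺ (E° = -0.37 V) is the anode, so E°cell = +3.23 V.
Balancing electrons gives n = 2 (lcm of 2 and 1).
ΔG° = −nFE° = −(2)(96485)(+3.23) = -623,293 J = -623.3 kJ/mol.

-623.3 kJ/mol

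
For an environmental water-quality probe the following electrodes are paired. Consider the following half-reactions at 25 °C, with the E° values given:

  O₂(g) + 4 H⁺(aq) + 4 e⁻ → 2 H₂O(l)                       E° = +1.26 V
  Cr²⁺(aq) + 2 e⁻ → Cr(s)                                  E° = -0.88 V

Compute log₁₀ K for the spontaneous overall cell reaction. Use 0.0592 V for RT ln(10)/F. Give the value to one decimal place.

Cathode: O₂/H₂O; anode: Cr²⁺/Cr. E°cell = +2.14 V, n = 4.
log K = nE°cell / 0.0592 = (4)(+2.14) / 0.0592 = 144.6.

144.6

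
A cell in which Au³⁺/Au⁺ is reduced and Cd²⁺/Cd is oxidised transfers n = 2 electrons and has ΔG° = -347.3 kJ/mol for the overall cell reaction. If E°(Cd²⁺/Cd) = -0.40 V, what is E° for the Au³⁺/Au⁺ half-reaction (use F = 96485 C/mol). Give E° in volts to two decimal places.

+1.40 V

E°cell = −ΔG°/(nF) = −(-347.3×10³)/((2)(96485)) = +1.800 V.
Since Au³⁺/Au⁺ is the cathode and Cd²⁺/Cd the anode, E°cell = E°(Au³⁺/Au⁺) − E°(Cd²⁺/Cd).
So E°(Au³⁺/Au⁺) = E°cell + E°(Cd²⁺/Cd) = +1.800 + (-0.40) = +1.40 V.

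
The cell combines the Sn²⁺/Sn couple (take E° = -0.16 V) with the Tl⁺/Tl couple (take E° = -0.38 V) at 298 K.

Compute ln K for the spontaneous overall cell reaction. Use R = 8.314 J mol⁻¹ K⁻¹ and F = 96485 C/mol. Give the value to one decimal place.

17.1

Cathode: Sn²⁺/Sn; anode: Tl⁺/Tl. E°cell = (-0.16) − (-0.38) = +0.22 V, with n = 2.
ΔG° = −nFE° = −RT ln K, so ln K = nFE°/(RT) = (2)(96485)(+0.22) / ((8.314)(298)) = 17.135.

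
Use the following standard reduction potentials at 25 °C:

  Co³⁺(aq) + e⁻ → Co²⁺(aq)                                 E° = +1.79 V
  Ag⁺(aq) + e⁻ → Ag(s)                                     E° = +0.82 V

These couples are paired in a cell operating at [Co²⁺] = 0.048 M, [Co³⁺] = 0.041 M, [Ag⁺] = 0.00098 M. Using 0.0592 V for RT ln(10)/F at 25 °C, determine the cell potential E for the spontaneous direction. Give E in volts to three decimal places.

Co³⁺/Co²⁺ is the cathode (higher E°), Ag⁺/Ag the anode: E°cell = +1.79 − (+0.82) = +0.97 V, n = 1.
Overall: Co³⁺(aq) + Ag(s) → Co²⁺(aq) + Ag⁺(aq)
Q = [Co²⁺]·[Ag⁺] / ([Co³⁺]); log Q = -2.940.
E = E° − (0.0592/n) log Q = +0.97 − (0.0592/1)(-2.940) = +1.144 V.

+1.144 V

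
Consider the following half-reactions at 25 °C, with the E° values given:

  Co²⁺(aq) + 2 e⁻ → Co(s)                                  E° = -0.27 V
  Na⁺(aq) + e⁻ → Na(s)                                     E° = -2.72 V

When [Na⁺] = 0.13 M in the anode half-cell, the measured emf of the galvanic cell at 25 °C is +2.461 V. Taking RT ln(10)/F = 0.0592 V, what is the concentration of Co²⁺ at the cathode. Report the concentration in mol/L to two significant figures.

0.040 M

Co²⁺/Co is the cathode, Na⁺/Na the anode: E°cell = +2.45 V, n = 2.
Overall reaction: Co²⁺(aq) + 2 Na(s) → Co(s) + 2 Na⁺(aq); Q = [Na⁺]^2/[Co²⁺]^1.
From E = E° − (0.0592/n) log Q: log Q = (E° − E)·n/0.0592 = (+2.45 − (+2.461))·2/0.0592 = -0.3716.
So 1·log[Co²⁺] = 2·log(0.13) − log Q = -1.7721 − (-0.3716) = -1.4005; [Co²⁺] = 10^(-1.4005) ≈ 0.040 M.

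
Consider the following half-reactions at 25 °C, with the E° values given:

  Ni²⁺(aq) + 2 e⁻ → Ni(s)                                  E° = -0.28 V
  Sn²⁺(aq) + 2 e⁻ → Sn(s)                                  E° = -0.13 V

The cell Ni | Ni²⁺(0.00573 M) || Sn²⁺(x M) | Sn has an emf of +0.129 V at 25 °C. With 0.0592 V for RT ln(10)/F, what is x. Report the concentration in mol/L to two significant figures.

Sn²⁺/Sn is the cathode, Ni²⁺/Ni the anode: E°cell = +0.15 V, n = 2.
Overall reaction: Sn²⁺(aq) + Ni(s) → Sn(s) + Ni²⁺(aq); Q = [Ni²⁺]^1/[Sn²⁺]^1.
From E = E° − (0.0592/n) log Q: log Q = (E° − E)·n/0.0592 = (+0.15 − (+0.129))·2/0.0592 = 0.7095.
So 1·log[Sn²⁺] = 1·log(0.00573) − log Q = -2.2418 − (0.7095) = -2.9513; [Sn²⁺] = 10^(-2.9513) ≈ 0.0011 M.

0.0011 M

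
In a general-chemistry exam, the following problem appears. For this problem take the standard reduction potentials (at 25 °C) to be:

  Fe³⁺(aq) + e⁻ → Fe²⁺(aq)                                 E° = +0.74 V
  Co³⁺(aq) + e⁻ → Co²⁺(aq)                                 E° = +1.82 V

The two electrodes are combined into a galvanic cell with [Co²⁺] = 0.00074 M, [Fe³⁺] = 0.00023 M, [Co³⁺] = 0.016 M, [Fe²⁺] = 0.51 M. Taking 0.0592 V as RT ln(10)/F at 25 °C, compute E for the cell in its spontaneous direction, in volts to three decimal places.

+1.357 V

Co³⁺/Co²⁺ is the cathode (higher E°), Fe³⁺/Fe²⁺ the anode: E°cell = +1.82 − (+0.74) = +1.08 V, n = 1.
Overall: Co³⁺(aq) + Fe²⁺(aq) → Co²⁺(aq) + Fe³⁺(aq)
Q = [Co²⁺]·[Fe³⁺] / ([Co³⁺]·[Fe²⁺]); log Q = -4.681.
E = E° − (0.0592/n) log Q = +1.08 − (0.0592/1)(-4.681) = +1.357 V.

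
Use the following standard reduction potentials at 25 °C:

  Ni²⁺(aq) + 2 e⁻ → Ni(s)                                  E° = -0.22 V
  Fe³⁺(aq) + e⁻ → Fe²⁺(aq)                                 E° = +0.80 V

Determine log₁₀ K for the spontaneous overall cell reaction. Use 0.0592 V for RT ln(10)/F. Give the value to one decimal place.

Cathode: Fe³⁺/Fe²⁺; anode: Ni²⁺/Ni. E°cell = +1.02 V, n = 2.
log K = nE°cell / 0.0592 = (2)(+1.02) / 0.0592 = 34.5.

34.5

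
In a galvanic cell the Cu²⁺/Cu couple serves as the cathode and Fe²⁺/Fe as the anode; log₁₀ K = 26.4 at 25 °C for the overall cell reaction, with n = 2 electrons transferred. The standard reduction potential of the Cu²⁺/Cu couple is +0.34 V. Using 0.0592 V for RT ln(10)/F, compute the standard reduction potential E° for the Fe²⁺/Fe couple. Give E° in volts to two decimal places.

-0.44 V

E°cell = (0.0592/n)·log K = (0.0592/2)(26.4) = +0.781 V.
Since Cu²⁺/Cu is the cathode and Fe²⁺/Fe the anode, E°cell = E°(Cu²⁺/Cu) − E°(Fe²⁺/Fe).
So E°(Fe²⁺/Fe) = E°(Cu²⁺/Cu) − E°cell = (+0.34) − (+0.781) = -0.44 V.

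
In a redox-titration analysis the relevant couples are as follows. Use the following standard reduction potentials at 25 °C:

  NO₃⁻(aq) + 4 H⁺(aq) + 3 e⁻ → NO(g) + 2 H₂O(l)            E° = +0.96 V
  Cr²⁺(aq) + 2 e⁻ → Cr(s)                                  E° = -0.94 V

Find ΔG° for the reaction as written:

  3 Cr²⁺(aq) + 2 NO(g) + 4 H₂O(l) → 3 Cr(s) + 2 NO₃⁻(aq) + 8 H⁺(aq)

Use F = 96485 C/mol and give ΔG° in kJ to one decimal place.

+1099.9 kJ

As written, Cr²⁺/Cr is reduced (cathode) and NO₃⁻/NO is oxidised (anode), so E°cell = (-0.94) − (+0.96) = -1.90 V.
Balancing electrons gives n = 6.
ΔG° = −nFE° = −(6)(96485)(-1.90) = 1,099,929 J = +1099.9 kJ.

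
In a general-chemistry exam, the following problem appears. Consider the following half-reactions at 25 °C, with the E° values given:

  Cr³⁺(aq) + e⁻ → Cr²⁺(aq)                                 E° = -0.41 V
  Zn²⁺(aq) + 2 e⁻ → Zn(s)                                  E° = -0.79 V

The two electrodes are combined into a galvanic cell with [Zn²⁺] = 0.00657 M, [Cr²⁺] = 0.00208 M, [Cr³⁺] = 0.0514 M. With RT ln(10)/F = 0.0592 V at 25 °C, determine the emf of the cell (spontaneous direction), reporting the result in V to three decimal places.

Cr³⁺/Cr²⁺ is the cathode (higher E°), Zn²⁺/Zn the anode: E°cell = -0.41 − (-0.79) = +0.38 V, n = 2.
Overall: 2 Cr³⁺(aq) + Zn(s) → 2 Cr²⁺(aq) + Zn²⁺(aq)
Q = [Cr²⁺]^2·[Zn²⁺] / ([Cr³⁺]^2); log Q = -4.968.
E = E° − (0.0592/n) log Q = +0.38 − (0.0592/2)(-4.968) = +0.527 V.

+0.527 V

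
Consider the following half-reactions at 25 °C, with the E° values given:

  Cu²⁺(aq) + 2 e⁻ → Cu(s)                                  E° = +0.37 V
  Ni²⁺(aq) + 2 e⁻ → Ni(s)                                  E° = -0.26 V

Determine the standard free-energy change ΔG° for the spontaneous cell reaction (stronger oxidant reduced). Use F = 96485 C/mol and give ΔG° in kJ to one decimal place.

Cu²⁺/Cu (E° = +0.37 V) is the cathode; Ni²⁺/Ni (E° = -0.26 V) is the anode, so E°cell = +0.63 V.
Balancing electrons gives n = 2 (lcm of 2 and 2).
ΔG° = −nFE° = −(2)(96485)(+0.63) = -121,571 J = -121.6 kJ.

-121.6 kJ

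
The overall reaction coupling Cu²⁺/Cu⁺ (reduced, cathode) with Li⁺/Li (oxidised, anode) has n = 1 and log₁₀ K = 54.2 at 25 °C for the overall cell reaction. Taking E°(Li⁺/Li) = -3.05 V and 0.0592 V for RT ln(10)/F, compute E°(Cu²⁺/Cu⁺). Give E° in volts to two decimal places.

E°cell = (0.0592/n)·log K = (0.0592/1)(54.2) = +3.209 V.
Since Cu²⁺/Cu⁺ is the cathode and Li⁺/Li the anode, E°cell = E°(Cu²⁺/Cu⁺) − E°(Li⁺/Li).
So E°(Cu²⁺/Cu⁺) = E°cell + E°(Li⁺/Li) = +3.209 + (-3.05) = +0.16 V.

+0.16 V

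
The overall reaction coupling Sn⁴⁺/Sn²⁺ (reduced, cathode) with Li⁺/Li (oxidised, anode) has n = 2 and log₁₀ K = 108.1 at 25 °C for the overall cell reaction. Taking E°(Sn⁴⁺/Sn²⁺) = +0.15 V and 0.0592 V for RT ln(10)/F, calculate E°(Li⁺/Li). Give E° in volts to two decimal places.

E°cell = (0.0592/n)·log K = (0.0592/2)(108.1) = +3.200 V.
Since Sn⁴⁺/Sn²⁺ is the cathode and Li⁺/Li the anode, E°cell = E°(Sn⁴⁺/Sn²⁺) − E°(Li⁺/Li).
So E°(Li⁺/Li) = E°(Sn⁴⁺/Sn²⁺) − E°cell = (+0.15) − (+3.200) = -3.05 V.

-3.05 V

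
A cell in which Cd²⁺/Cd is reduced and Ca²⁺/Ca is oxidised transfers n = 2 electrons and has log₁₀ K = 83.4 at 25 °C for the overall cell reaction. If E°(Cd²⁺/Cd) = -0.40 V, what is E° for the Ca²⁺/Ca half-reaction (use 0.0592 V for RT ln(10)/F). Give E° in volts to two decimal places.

-2.87 V

E°cell = (0.0592/n)·log K = (0.0592/2)(83.4) = +2.469 V.
Since Cd²⁺/Cd is the cathode and Ca²⁺/Ca the anode, E°cell = E°(Cd²⁺/Cd) − E°(Ca²⁺/Ca).
So E°(Ca²⁺/Ca) = E°(Cd²⁺/Cd) − E°cell = (-0.40) − (+2.469) = -2.87 V.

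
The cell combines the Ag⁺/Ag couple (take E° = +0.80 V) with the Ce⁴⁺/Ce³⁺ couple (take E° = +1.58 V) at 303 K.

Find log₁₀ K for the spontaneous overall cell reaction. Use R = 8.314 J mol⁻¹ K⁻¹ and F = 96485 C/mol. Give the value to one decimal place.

13.0

Cathode: Ce⁴⁺/Ce³⁺; anode: Ag⁺/Ag. E°cell = (+1.58) − (+0.80) = +0.78 V, with n = 1.
ΔG° = −nFE° = −RT ln K, so ln K = nFE°/(RT) = (1)(96485)(+0.78) / ((8.314)(303)) = 29.875.
log₁₀ K = 29.875 / ln 10 = 13.0.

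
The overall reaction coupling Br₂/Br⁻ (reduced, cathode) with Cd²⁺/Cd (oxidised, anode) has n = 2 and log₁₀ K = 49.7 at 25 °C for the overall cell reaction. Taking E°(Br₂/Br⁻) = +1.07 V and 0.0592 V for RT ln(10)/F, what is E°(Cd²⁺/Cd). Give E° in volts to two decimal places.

-0.40 V

E°cell = (0.0592/n)·log K = (0.0592/2)(49.7) = +1.471 V.
Since Br₂/Br⁻ is the cathode and Cd²⁺/Cd the anode, E°cell = E°(Br₂/Br⁻) − E°(Cd²⁺/Cd).
So E°(Cd²⁺/Cd) = E°(Br₂/Br⁻) − E°cell = (+1.07) − (+1.471) = -0.40 V.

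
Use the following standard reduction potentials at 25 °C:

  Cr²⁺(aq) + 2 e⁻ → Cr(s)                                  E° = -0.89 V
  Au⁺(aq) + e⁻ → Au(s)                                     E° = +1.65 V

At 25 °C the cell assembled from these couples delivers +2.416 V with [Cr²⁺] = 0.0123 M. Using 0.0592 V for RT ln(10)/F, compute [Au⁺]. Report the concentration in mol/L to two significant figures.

Au⁺/Au is the cathode, Cr²⁺/Cr the anode: E°cell = +2.54 V, n = 2.
Overall reaction: 2 Au⁺(aq) + Cr(s) → 2 Au(s) + Cr²⁺(aq); Q = [Cr²⁺]^1/[Au⁺]^2.
From E = E° − (0.0592/n) log Q: log Q = (E° − E)·n/0.0592 = (+2.54 − (+2.416))·2/0.0592 = 4.1892.
So 2·log[Au⁺] = 1·log(0.0123) − log Q = -1.9101 − (4.1892) = -6.0993; log[Au⁺] = -6.0993 / 2 = -3.0497; [Au⁺] = 10^(-3.0497) ≈ 0.00089 M.

0.00089 M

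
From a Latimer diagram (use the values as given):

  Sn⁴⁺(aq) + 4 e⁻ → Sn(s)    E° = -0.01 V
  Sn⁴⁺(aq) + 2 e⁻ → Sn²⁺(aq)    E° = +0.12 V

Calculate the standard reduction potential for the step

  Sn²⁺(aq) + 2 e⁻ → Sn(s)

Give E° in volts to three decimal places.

-0.140 V

Sequential free energies add, so n₃E°₃ = n₁E°₁ + n₂E°₂.
With n₃ = 4, and the known step contributing 2×(+0.12) V, the unknown satisfies 2·E° = 4×(-0.01) − 2×(+0.12) = -0.280.
E° = -0.280 / 2 = -0.140 V.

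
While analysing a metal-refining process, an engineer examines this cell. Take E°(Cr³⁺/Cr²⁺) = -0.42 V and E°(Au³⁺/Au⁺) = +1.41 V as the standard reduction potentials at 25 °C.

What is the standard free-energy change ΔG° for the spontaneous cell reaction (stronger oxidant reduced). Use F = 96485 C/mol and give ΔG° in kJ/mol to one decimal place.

Au³⁺/Au⁺ (E° = +1.41 V) is the cathode; Cr³⁺/Cr²⁺ (E° = -0.42 V) is the anode, so E°cell = +1.83 V.
Balancing electrons gives n = 2 (lcm of 2 and 1).
ΔG° = −nFE° = −(2)(96485)(+1.83) = -353,135 J = -353.1 kJ/mol.

-353.1 kJ/mol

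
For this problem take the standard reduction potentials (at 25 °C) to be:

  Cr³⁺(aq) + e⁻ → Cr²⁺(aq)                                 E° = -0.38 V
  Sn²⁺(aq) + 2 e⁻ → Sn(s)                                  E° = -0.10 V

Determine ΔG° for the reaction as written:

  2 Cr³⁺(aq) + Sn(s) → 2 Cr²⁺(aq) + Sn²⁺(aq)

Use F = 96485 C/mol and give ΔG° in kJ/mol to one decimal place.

+54.0 kJ/mol

As written, Cr³⁺/Cr²⁺ is reduced (cathode) and Sn²⁺/Sn is oxidised (anode), so E°cell = (-0.38) − (-0.10) = -0.28 V.
Balancing electrons gives n = 2.
ΔG° = −nFE° = −(2)(96485)(-0.28) = 54,032 J = +54.0 kJ/mol.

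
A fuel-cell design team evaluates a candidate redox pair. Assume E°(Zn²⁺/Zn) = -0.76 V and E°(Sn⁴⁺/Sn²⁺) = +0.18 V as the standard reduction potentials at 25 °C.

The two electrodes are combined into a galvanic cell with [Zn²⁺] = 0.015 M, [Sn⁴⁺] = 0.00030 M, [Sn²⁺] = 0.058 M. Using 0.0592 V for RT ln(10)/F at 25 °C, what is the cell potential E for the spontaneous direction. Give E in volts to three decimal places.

Sn⁴⁺/Sn²⁺ is the cathode (higher E°), Zn²⁺/Zn the anode: E°cell = +0.18 − (-0.76) = +0.94 V, n = 2.
Overall: Sn⁴⁺(aq) + Zn(s) → Sn²⁺(aq) + Zn²⁺(aq)
Q = [Sn²⁺]·[Zn²⁺] / ([Sn⁴⁺]); log Q = 0.462.
E = E° − (0.0592/n) log Q = +0.94 − (0.0592/2)(0.462) = +0.926 V.

+0.926 V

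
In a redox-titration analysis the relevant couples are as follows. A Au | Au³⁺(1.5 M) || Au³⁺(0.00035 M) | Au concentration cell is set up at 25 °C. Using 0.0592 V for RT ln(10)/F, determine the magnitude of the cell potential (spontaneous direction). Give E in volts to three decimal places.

+0.072 V

For a concentration cell E°cell = 0. The 1.5 M side is the cathode (reduction is favoured where [Au³⁺] is higher).
With n = 3, E = −(0.0592/3) log([Au³⁺]ₐₙ/[Au³⁺]꜀ₐₜ) = −(0.0592/3) log(0.00035/1.5) = −(0.0592/3)(-3.632) = +0.072 V.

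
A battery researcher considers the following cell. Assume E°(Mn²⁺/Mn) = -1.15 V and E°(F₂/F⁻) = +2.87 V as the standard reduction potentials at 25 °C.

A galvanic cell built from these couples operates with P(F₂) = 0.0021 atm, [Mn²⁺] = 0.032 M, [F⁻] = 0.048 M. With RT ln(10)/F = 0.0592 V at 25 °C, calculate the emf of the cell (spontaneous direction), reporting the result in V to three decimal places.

F₂/F⁻ is the cathode (higher E°), Mn²⁺/Mn the anode: E°cell = +2.87 − (-1.15) = +4.02 V, n = 2.
Overall: F₂(g) + Mn(s) → 2 F⁻(aq) + Mn²⁺(aq)
Q = [F⁻]^2·[Mn²⁺] / (P(F₂)); log Q = -1.455.
E = E° − (0.0592/n) log Q = +4.02 − (0.0592/2)(-1.455) = +4.063 V.

+4.063 V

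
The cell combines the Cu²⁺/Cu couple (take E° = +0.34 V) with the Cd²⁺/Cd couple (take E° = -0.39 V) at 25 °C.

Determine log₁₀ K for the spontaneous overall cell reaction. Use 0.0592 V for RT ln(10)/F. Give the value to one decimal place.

Cathode: Cu²⁺/Cu; anode: Cd²⁺/Cd. E°cell = +0.73 V, n = 2.
log K = nE°cell / 0.0592 = (2)(+0.73) / 0.0592 = 24.7.

24.7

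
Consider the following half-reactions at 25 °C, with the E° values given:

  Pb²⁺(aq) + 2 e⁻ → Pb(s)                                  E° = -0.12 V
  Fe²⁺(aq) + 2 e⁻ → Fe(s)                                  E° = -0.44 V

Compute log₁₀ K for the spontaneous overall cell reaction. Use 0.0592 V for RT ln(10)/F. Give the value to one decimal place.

10.8

Cathode: Pb²⁺/Pb; anode: Fe²⁺/Fe. E°cell = +0.32 V, n = 2.
log K = nE°cell / 0.0592 = (2)(+0.32) / 0.0592 = 10.8.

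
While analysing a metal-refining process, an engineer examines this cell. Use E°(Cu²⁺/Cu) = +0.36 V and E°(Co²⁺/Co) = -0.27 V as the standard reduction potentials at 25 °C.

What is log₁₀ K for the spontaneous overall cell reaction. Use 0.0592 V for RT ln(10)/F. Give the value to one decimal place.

Cathode: Cu²⁺/Cu; anode: Co²⁺/Co. E°cell = +0.63 V, n = 2.
log K = nE°cell / 0.0592 = (2)(+0.63) / 0.0592 = 21.3.

21.3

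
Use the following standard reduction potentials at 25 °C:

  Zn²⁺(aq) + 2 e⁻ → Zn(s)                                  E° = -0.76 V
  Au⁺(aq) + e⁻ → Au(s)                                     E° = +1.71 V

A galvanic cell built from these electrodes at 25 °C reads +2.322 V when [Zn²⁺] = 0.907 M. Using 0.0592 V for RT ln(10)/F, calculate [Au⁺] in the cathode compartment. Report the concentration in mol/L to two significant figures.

Au⁺/Au is the cathode, Zn²⁺/Zn the anode: E°cell = +2.47 V, n = 2.
Overall reaction: 2 Au⁺(aq) + Zn(s) → 2 Au(s) + Zn²⁺(aq); Q = [Zn²⁺]^1/[Au⁺]^2.
From E = E° − (0.0592/n) log Q: log Q = (E° − E)·n/0.0592 = (+2.47 − (+2.322))·2/0.0592 = 5.0000.
So 2·log[Au⁺] = 1·log(0.907) − log Q = -0.0424 − (5.0000) = -5.0424; log[Au⁺] = -5.0424 / 2 = -2.5212; [Au⁺] = 10^(-2.5212) ≈ 0.0030 M.

0.0030 M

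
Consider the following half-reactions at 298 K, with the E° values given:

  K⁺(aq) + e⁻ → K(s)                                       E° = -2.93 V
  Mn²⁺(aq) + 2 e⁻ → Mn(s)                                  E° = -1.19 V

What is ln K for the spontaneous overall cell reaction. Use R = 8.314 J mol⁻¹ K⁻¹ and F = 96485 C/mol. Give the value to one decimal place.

Cathode: Mn²⁺/Mn; anode: K⁺/K. E°cell = (-1.19) − (-2.93) = +1.74 V, with n = 2.
ΔG° = −nFE° = −RT ln K, so ln K = nFE°/(RT) = (2)(96485)(+1.74) / ((8.314)(298)) = 135.523.

135.5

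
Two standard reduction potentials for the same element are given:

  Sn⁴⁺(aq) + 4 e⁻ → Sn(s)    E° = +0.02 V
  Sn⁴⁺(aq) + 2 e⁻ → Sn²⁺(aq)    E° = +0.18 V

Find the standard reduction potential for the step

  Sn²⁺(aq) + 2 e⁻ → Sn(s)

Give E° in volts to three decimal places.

Sequential free energies add, so n₃E°₃ = n₁E°₁ + n₂E°₂.
With n₃ = 4, and the known step contributing 2×(+0.18) V, the unknown satisfies 2·E° = 4×(+0.02) − 2×(+0.18) = -0.280.
E° = -0.280 / 2 = -0.140 V.

-0.140 V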